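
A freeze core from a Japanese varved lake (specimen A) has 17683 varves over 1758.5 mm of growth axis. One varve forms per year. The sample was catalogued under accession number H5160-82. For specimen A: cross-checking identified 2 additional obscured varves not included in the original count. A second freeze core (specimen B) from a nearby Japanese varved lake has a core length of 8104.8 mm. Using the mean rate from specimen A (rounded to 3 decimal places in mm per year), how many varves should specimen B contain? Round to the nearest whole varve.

81867 varves

Specimen A: correcting the raw count gives 17683 + 2 = 17685 true varves.
A: Mean rate = 1758.5 mm / 17685 years ≈ 0.099 mm/yr.
Specimen B: 8104.8 mm / 0.099 mm per year = 81866.67 years ≈ 81867 varves.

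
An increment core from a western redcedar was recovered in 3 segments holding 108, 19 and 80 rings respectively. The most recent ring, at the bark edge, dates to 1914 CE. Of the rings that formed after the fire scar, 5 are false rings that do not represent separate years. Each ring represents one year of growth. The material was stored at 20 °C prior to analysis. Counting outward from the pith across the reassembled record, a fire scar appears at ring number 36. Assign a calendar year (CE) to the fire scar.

1748 CE

Total rings = 108 + 19 + 80 = 207.
207 − 36 = 171 rings lie beyond the fire scar toward the bark edge.
Excluding 5 false rings: 171 − 5 = 166.
1914 − 166 = 1748 CE.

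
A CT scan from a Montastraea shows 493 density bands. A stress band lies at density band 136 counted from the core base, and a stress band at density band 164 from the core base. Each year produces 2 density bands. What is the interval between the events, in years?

164 − 136 = 28 density bands lie between the two events.
With 2 density bands per year, 28 / 2 = 14 years.

14 years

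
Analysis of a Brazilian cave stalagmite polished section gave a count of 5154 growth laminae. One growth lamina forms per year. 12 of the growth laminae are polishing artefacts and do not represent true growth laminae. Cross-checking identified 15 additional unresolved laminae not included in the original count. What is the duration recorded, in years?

Adjusted count: 5154 − 12 + 15 = 5157 growth laminae.
At one growth lamina per year, that is 5157 years.

5157 years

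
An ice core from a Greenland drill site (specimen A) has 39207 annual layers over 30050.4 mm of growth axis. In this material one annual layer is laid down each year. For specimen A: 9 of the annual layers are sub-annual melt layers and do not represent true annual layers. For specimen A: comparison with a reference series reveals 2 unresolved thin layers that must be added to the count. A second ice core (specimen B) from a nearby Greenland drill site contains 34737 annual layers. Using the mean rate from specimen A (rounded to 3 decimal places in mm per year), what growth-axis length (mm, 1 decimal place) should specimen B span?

Specimen A: correcting the raw count gives 39207 − 9 + 2 = 39200 true annual layers.
A: Extension rate ≈ 30050.4 / 39200 = 0.767 mm/yr.
B's length ≈ 0.767 × 34737 = 26643.3 mm.

26643.3 mm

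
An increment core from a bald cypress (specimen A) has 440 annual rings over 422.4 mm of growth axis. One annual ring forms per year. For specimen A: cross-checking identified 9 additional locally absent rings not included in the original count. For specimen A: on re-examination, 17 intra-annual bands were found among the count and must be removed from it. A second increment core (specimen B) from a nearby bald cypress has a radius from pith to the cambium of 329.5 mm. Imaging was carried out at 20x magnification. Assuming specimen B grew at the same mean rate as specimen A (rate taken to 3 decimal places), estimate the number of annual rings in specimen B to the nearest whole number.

337 annual rings

Specimen A: correcting the raw count gives 440 − 17 + 9 = 432 true annual rings.
A: 422.4 mm over 432 years gives 422.4 / 432 ≈ 0.978 mm/yr.
For B, 329.5 / 0.978 = 336.91 years ≈ 337 annual rings.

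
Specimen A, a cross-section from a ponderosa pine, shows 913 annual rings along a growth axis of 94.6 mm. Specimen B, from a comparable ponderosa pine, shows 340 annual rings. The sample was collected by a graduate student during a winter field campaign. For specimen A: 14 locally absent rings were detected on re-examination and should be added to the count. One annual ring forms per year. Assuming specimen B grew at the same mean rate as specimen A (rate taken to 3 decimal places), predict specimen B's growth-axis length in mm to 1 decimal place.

34.7 mm

Specimen A: adjusted count: 913 + 14 = 927 annual rings.
A: Extension rate ≈ 94.6 / 927 = 0.102 mm per year.
Length of B = 0.102 × 340 = 34.7 mm.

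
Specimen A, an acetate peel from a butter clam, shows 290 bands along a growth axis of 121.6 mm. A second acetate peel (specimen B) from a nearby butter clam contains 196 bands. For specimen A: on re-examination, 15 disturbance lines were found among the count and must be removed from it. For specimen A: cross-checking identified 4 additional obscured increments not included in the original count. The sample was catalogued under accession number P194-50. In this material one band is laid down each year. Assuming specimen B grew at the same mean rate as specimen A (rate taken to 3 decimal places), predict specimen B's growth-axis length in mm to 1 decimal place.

Specimen A: true band count = 290 − 15 + 4 = 279.
A: Extension rate ≈ 121.6 / 279 = 0.436 mm per year.
For B, 0.436 mm/year × 196 years = 85.5 mm.

85.5 mm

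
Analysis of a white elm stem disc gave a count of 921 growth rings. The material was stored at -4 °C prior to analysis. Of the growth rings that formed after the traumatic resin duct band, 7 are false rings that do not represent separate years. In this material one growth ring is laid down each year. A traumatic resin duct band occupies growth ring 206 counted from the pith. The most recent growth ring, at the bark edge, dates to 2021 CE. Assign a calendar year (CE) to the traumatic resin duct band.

1313 CE

Between growth ring 206 and the bark edge there are 921 − 206 = 715 growth rings.
Excluding 7 false growth rings: 715 − 7 = 708.
The growth ring at the bark edge is 2021 CE, so the traumatic resin duct band dates to 2021 − 708 = 1313 CE.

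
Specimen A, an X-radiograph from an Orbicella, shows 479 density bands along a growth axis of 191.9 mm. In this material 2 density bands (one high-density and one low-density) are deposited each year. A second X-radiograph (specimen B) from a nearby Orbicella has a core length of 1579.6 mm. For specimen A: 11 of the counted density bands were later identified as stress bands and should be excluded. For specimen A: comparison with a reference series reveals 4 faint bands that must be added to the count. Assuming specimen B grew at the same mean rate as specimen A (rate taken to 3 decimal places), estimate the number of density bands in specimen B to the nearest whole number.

Specimen A: true density band count = 479 − 11 + 4 = 472.
Specimen A: with 2 density bands per year, 472 / 2 = 236 years.
A: Mean rate = 191.9 mm / 236 years ≈ 0.813 mm/yr.
B spans 1579.6 / 0.813 = 1942.93 years; at 2 density bands per year that is 1942.93 × 2 ≈ 3886 density bands.

3886 density bands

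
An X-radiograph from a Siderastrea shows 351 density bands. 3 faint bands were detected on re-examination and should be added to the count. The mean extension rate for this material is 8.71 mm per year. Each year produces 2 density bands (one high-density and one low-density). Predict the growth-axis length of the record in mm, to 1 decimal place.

After corrections the count is 351 + 3 = 354 density bands.
354 density bands at 2 per year is 354 / 2 = 177 years.
Predicted length = 8.71 mm/year × 177 years = 1541.7 mm.

1541.7 mm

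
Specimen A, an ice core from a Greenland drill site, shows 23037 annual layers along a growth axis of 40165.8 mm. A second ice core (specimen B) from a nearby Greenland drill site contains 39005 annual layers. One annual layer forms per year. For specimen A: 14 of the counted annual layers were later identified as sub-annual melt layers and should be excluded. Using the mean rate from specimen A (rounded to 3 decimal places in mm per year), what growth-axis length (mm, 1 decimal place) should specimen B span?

Specimen A: adjusted count: 23037 − 14 = 23023 annual layers.
A: 40165.8 mm over 23023 years gives 40165.8 / 23023 ≈ 1.745 mm/yr.
B's length ≈ 1.745 × 39005 = 68063.7 mm.

68063.7 mm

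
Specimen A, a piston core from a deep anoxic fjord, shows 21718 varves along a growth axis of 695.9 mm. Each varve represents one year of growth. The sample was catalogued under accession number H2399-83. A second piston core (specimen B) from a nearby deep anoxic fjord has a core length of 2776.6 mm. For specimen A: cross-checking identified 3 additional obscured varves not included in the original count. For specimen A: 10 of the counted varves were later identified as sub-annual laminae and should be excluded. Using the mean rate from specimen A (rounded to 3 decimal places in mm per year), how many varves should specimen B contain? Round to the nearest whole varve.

86769 varves

Specimen A: true varve count = 21718 − 10 + 3 = 21711.
A: Mean rate = 695.9 mm / 21711 years ≈ 0.032 mm/yr.
For B, 2776.6 / 0.032 = 86768.75 years ≈ 86769 varves.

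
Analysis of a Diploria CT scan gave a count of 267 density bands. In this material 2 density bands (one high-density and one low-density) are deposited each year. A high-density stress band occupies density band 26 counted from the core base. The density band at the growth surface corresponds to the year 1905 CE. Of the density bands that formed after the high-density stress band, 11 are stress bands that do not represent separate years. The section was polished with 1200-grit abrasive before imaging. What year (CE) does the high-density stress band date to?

1790 CE

267 − 26 = 241 density bands lie beyond the high-density stress band toward the growth surface.
Excluding 11 false density bands: 241 − 11 = 230.
With 2 density bands per year, 230 / 2 = 115 years.
Counting back 115 years from 1905 CE places the high-density stress band in 1905 − 115 = 1790 CE.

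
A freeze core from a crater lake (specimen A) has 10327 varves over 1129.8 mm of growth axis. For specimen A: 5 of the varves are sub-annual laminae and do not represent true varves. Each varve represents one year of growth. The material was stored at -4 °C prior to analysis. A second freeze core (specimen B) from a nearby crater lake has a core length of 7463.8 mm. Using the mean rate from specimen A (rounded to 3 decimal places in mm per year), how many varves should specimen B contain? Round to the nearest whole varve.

Specimen A: adjusted count: 10327 − 5 = 10322 varves.
A: Mean rate = 1129.8 mm / 10322 years ≈ 0.109 mm/year.
B spans 7463.8 / 0.109 = 68475.23 years ≈ 68475 varves.

68475 varves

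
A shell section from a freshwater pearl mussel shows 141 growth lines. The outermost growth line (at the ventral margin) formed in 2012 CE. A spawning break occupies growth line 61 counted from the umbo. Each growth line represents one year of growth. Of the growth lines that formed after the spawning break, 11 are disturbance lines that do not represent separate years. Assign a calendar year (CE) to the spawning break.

The spawning break sits at growth line 61 from the umbo, so 141 − 61 = 80 growth lines formed after it.
80 − 11 false = 69 true growth lines after the spawning break.
Counting back 69 years from 2012 CE places the spawning break in 2012 − 69 = 1943 CE.

1943 CE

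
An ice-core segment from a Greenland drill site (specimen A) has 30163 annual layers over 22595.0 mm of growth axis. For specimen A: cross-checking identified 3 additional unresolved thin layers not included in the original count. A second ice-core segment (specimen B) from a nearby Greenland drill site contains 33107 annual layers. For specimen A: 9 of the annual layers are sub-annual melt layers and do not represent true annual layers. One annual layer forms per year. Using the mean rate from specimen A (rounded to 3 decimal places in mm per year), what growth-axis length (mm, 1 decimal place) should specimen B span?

Specimen A: correcting the raw count gives 30163 − 9 + 3 = 30157 true annual layers.
A: Mean rate = 22595.0 mm / 30157 years ≈ 0.749 mm/yr.
For B, 0.749 mm/year × 33107 years = 24797.1 mm.

24797.1 mm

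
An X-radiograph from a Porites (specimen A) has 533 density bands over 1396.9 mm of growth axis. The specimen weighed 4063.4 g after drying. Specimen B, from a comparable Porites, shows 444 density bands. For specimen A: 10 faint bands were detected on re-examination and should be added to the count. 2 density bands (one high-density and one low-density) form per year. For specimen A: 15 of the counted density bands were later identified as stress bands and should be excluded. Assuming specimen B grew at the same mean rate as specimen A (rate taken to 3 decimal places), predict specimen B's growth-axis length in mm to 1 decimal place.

Specimen A: after corrections the count is 533 − 15 + 10 = 528 density bands.
Specimen A: dividing by 2 density bands per year: 528 / 2 = 264 years.
A: 1396.9 mm over 264 years gives 1396.9 / 264 ≈ 5.291 mm per year.
Specimen B: 444 density bands at 2 per year is 444 / 2 = 222 years. For B, 5.291 mm/year × 222 years = 1174.6 mm.

1174.6 mm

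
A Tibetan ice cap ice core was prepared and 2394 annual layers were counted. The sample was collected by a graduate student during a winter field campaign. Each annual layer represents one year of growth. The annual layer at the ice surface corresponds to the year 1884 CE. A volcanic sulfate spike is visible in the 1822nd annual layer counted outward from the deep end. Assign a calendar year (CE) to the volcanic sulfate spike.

1312 CE

2394 − 1822 = 572 annual layers lie beyond the volcanic sulfate spike toward the ice surface.
Counting back 572 years from 1884 CE places the volcanic sulfate spike in 1884 − 572 = 1312 CE.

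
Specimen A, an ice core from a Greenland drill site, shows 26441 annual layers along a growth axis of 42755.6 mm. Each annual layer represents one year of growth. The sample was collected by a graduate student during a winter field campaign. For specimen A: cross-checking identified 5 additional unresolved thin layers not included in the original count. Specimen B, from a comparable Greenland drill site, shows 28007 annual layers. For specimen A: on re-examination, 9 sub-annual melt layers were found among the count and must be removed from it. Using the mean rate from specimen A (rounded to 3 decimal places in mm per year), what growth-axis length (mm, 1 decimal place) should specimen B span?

45287.3 mm

Specimen A: true annual layer count = 26441 − 9 + 5 = 26437.
A: Extension rate ≈ 42755.6 / 26437 = 1.617 mm/year.
For B, 1.617 mm/year × 28007 years = 45287.3 mm.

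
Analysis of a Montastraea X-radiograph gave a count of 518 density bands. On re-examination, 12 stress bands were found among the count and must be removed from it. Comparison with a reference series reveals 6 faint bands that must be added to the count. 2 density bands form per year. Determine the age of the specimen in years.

True density band count = 518 − 12 + 6 = 512.
With 2 density bands per year, 512 / 2 = 256 years.

256 years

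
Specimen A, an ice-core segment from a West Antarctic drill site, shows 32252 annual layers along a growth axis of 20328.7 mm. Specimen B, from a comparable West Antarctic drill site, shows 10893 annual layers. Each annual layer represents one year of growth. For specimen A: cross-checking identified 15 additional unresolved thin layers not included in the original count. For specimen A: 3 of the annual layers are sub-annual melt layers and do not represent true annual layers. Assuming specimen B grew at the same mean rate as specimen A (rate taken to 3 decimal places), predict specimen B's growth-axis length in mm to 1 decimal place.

6862.6 mm

Specimen A: after corrections the count is 32252 − 3 + 15 = 32264 annual layers.
A: Extension rate ≈ 20328.7 / 32264 = 0.630 mm/yr.
Length of B = 0.630 × 10893 = 6862.6 mm.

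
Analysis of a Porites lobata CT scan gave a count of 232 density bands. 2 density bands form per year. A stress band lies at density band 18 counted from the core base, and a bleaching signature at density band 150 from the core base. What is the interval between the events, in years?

66 years

150 − 18 = 132 density bands lie between the two events.
With 2 density bands per year, 132 / 2 = 66 years.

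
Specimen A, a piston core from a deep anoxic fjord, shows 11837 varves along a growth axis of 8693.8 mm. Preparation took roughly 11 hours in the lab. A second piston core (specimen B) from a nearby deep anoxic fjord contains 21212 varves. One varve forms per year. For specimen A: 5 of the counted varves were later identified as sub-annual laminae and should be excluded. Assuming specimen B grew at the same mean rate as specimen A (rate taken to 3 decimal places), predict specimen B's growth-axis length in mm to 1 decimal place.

Specimen A: adjusted count: 11837 − 5 = 11832 varves.
A: Extension rate ≈ 8693.8 / 11832 = 0.735 mm/yr.
B's length ≈ 0.735 × 21212 = 15590.8 mm.

15590.8 mm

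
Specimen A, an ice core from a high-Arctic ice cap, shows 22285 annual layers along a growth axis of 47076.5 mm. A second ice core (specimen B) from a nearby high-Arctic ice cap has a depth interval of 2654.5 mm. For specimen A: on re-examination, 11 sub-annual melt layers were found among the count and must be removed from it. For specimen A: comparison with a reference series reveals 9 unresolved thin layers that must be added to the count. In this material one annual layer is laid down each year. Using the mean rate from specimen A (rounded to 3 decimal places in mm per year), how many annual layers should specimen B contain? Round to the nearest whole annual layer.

Specimen A: after corrections the count is 22285 − 11 + 9 = 22283 annual layers.
A: 47076.5 mm over 22283 years gives 47076.5 / 22283 ≈ 2.113 mm/yr.
For B, 2654.5 / 2.113 = 1256.27 years ≈ 1256 annual layers.

1256 annual layers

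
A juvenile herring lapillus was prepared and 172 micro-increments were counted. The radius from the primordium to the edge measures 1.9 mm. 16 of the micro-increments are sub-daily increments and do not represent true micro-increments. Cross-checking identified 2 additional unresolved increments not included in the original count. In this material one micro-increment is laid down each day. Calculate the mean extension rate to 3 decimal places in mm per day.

0.012 mm per day

True micro-increment count = 172 − 16 + 2 = 158.
Mean rate = 1.9 mm / 158 days ≈ 0.012 mm per day.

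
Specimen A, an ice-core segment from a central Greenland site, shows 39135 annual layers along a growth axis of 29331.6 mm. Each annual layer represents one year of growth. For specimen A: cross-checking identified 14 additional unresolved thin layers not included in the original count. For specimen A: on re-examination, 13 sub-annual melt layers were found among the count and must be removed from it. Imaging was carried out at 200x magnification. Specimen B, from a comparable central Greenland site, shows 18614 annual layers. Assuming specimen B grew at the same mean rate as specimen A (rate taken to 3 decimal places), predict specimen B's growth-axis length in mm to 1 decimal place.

13941.9 mm

Specimen A: correcting the raw count gives 39135 − 13 + 14 = 39136 true annual layers.
A: 29331.6 mm over 39136 years gives 29331.6 / 39136 ≈ 0.749 mm/year.
For B, 0.749 mm/year × 18614 years = 13941.9 mm.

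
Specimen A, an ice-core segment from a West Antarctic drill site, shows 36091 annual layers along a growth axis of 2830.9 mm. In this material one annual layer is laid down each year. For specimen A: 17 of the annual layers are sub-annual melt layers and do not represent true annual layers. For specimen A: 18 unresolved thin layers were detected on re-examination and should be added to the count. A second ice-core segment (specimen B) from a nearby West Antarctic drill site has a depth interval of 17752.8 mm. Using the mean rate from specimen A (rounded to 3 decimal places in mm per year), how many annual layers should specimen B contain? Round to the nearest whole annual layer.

227600 annual layers

Specimen A: adjusted count: 36091 − 17 + 18 = 36092 annual layers.
A: Extension rate ≈ 2830.9 / 36092 = 0.078 mm/year.
For B, 17752.8 / 0.078 = 227600.00 years ≈ 227600 annual layers.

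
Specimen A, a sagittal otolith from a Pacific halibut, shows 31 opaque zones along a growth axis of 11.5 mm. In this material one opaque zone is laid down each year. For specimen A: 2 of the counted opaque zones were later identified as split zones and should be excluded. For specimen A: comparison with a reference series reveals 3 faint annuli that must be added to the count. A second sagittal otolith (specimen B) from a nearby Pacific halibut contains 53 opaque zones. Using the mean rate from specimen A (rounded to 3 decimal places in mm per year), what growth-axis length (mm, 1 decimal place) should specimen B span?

Specimen A: after corrections the count is 31 − 2 + 3 = 32 opaque zones.
A: Mean rate = 11.5 mm / 32 years ≈ 0.359 mm/yr.
Length of B = 0.359 × 53 = 19.0 mm.

19.0 mm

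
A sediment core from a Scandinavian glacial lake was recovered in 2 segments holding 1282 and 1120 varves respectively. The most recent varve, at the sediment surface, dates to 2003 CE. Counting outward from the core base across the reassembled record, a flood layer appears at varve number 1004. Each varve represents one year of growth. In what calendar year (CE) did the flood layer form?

Total varves = 1282 + 1120 = 2402.
Between varve 1004 and the sediment surface there are 2402 − 1004 = 1398 varves.
Counting back 1398 years from 2003 CE places the flood layer in 2003 − 1398 = 605 CE.

605 CE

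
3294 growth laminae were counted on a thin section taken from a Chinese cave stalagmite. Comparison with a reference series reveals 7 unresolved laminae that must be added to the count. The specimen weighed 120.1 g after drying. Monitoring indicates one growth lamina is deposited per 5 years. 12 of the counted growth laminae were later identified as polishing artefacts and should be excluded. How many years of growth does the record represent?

True growth lamina count = 3294 − 12 + 7 = 3289.
Multiplying by 5 years per growth lamina: 3289 × 5 = 16445 years.

16445 years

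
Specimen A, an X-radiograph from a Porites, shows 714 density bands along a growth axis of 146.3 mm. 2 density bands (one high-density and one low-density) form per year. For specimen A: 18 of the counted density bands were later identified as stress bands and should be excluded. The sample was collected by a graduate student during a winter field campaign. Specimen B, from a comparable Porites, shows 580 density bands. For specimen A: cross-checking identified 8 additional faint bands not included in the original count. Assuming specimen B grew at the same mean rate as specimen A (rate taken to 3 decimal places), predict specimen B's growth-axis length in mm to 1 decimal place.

120.6 mm

Specimen A: true density band count = 714 − 18 + 8 = 704.
Specimen A: 704 density bands at 2 per year is 704 / 2 = 352 years.
A: 146.3 mm over 352 years gives 146.3 / 352 ≈ 0.416 mm/yr.
Specimen B: 580 density bands at 2 per year is 580 / 2 = 290 years. Length of B = 0.416 × 290 = 120.6 mm.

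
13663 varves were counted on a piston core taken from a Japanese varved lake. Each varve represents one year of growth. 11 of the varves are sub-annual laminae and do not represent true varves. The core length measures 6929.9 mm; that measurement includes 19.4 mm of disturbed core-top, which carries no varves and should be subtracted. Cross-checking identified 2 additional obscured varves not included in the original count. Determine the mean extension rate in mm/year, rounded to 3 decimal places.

True varve count = 13663 − 11 + 2 = 13654.
The growth record spans 6929.9 − 19.4 = 6910.5 mm.
Mean rate = 6910.5 mm / 13654 years ≈ 0.506 mm/year.

0.506 mm/year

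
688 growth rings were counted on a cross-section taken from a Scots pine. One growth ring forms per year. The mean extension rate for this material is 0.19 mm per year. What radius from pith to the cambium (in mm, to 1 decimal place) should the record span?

The record spans 688 years at 0.19 mm per year.
Length ≈ 0.19 × 688 = 130.7 mm.

130.7 mm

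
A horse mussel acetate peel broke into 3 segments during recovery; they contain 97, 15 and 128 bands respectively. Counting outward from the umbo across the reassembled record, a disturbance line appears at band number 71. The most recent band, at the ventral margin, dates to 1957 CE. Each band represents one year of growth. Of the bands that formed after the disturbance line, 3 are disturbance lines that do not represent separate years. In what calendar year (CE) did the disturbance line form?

Total bands = 97 + 15 + 128 = 240.
240 − 71 = 169 bands lie beyond the disturbance line toward the ventral margin.
Excluding 3 false bands: 169 − 3 = 166.
The band at the ventral margin is 1957 CE, so the disturbance line dates to 1957 − 166 = 1791 CE.

1791 CE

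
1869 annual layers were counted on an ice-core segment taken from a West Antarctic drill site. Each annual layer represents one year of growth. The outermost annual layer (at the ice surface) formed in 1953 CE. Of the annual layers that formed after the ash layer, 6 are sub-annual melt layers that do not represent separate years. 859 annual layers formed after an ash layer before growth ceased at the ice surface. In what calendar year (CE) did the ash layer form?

There are 859 annual layers younger than the ash layer.
859 − 6 false = 853 true annual layers after the ash layer.
Counting back 853 years from 1953 CE places the ash layer in 1953 − 853 = 1100 CE.

1100 CE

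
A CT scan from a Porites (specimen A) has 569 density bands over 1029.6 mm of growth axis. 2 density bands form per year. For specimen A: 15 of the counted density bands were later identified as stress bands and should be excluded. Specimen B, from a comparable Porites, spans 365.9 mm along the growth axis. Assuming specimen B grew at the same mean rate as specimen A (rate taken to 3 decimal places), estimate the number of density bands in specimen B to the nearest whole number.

Specimen A: correcting the raw count gives 569 − 15 = 554 true density bands.
Specimen A: 554 density bands at 2 per year is 554 / 2 = 277 years.
A: 1029.6 mm over 277 years gives 1029.6 / 277 ≈ 3.717 mm/year.
For B, 365.9 / 3.717 = 98.44 years; at 2 density bands per year that is 98.44 × 2 ≈ 197 density bands.

197 density bands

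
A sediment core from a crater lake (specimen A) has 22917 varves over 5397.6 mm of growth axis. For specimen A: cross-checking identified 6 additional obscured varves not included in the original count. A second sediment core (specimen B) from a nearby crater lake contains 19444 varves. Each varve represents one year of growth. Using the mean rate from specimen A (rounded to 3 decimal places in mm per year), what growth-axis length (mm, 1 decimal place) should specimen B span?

4569.3 mm

Specimen A: adjusted count: 22917 + 6 = 22923 varves.
A: Extension rate ≈ 5397.6 / 22923 = 0.235 mm/yr.
B's length ≈ 0.235 × 19444 = 4569.3 mm.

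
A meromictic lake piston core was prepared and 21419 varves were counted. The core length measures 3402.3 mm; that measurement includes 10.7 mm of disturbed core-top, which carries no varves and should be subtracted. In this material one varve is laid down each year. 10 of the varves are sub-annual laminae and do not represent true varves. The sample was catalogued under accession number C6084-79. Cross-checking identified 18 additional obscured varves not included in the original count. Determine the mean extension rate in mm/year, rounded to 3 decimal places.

Correcting the raw count gives 21419 − 10 + 18 = 21427 true varves.
Removing the 10.7 mm offcut leaves 3402.3 − 10.7 = 3391.6 mm.
Extension rate ≈ 3391.6 / 21427 = 0.158 mm/year.

0.158 mm/year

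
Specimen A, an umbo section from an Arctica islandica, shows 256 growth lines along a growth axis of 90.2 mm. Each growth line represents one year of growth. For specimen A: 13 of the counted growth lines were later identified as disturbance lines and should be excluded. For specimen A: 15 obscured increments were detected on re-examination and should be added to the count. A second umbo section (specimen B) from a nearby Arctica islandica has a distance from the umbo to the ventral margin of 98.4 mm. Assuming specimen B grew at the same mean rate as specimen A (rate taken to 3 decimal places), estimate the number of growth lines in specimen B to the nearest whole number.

Specimen A: correcting the raw count gives 256 − 13 + 15 = 258 true growth lines.
A: 90.2 mm over 258 years gives 90.2 / 258 ≈ 0.350 mm/yr.
B spans 98.4 / 0.350 = 281.14 years ≈ 281 growth lines.

281 growth lines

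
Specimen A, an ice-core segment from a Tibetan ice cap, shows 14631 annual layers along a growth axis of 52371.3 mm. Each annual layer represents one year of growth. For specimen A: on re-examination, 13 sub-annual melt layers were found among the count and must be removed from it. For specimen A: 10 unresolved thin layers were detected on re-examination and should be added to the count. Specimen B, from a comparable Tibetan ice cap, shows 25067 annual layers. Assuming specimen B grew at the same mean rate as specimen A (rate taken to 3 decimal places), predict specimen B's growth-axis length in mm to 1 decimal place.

89739.9 mm

Specimen A: true annual layer count = 14631 − 13 + 10 = 14628.
A: Mean rate = 52371.3 mm / 14628 years ≈ 3.580 mm per year.
For B, 3.580 mm/year × 25067 years = 89739.9 mm.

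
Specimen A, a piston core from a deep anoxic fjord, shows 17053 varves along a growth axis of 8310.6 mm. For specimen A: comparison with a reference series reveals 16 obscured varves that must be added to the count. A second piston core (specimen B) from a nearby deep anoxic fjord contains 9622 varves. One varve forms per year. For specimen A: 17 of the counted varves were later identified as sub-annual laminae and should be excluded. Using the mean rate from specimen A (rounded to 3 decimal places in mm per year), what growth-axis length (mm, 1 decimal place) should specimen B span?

4685.9 mm

Specimen A: correcting the raw count gives 17053 − 17 + 16 = 17052 true varves.
A: Mean rate = 8310.6 mm / 17052 years ≈ 0.487 mm/yr.
For B, 0.487 mm/year × 9622 years = 4685.9 mm.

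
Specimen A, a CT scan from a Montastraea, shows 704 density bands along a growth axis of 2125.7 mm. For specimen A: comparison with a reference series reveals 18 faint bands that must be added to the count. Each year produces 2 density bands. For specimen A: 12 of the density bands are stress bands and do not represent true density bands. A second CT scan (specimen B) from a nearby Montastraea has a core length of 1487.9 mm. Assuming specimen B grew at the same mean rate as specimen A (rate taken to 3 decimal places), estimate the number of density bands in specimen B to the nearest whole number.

497 density bands

Specimen A: correcting the raw count gives 704 − 12 + 18 = 710 true density bands.
Specimen A: dividing by 2 density bands per year: 710 / 2 = 355 years.
A: Extension rate ≈ 2125.7 / 355 = 5.988 mm/year.
For B, 1487.9 / 5.988 = 248.48 years; at 2 density bands per year that is 248.48 × 2 ≈ 497 density bands.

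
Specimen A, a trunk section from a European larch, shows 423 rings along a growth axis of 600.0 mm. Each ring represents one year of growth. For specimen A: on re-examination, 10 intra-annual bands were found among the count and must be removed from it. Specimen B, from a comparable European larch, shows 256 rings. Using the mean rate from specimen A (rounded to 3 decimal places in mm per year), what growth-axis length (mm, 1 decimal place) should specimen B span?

372.0 mm

Specimen A: true ring count = 423 − 10 = 413.
A: Mean rate = 600.0 mm / 413 years ≈ 1.453 mm/yr.
Length of B = 1.453 × 256 = 372.0 mm.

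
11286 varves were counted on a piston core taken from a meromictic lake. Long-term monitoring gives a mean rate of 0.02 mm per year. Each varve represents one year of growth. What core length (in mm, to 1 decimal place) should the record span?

The record spans 11286 years at 0.02 mm per year.
11286 years at 0.02 mm/year gives 0.02 × 11286 = 225.7 mm.

225.7 mm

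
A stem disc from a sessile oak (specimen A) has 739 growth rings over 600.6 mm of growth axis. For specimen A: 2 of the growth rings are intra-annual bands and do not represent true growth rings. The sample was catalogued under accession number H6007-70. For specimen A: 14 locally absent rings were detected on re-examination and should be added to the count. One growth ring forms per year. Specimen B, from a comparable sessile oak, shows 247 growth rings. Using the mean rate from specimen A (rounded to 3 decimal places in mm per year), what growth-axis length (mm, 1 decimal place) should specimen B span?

197.6 mm

Specimen A: adjusted count: 739 − 2 + 14 = 751 growth rings.
A: Mean rate = 600.6 mm / 751 years ≈ 0.800 mm/year.
Length of B = 0.800 × 247 = 197.6 mm.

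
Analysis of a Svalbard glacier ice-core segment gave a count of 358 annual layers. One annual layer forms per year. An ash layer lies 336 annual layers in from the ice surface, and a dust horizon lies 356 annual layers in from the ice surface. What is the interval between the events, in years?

356 − 336 = 20 annual layers lie between the two events.
One annual layer per year makes the interval 20 years.

20 yr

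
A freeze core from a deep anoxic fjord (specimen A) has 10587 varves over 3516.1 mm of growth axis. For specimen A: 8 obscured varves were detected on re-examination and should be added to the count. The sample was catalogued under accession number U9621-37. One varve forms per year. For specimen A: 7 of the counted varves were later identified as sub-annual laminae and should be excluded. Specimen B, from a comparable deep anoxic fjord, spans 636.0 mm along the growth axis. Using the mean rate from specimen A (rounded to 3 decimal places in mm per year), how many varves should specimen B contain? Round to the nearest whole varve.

Specimen A: correcting the raw count gives 10587 − 7 + 8 = 10588 true varves.
A: 3516.1 mm over 10588 years gives 3516.1 / 10588 ≈ 0.332 mm per year.
Specimen B: 636.0 mm / 0.332 mm per year = 1915.66 years ≈ 1916 varves.

1916 varves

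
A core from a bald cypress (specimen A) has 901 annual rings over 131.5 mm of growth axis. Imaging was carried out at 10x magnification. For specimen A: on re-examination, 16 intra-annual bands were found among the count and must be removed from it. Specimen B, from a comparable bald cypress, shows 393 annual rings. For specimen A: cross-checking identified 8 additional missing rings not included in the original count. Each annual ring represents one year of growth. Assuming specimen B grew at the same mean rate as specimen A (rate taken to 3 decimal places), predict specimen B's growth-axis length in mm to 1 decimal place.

57.8 mm

Specimen A: adjusted count: 901 − 16 + 8 = 893 annual rings.
A: 131.5 mm over 893 years gives 131.5 / 893 ≈ 0.147 mm/year.
B's length ≈ 0.147 × 393 = 57.8 mm.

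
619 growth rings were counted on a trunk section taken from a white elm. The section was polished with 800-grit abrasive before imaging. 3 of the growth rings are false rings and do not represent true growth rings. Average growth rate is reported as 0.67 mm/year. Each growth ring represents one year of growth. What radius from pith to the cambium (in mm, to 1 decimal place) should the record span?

412.7 mm

Correcting the raw count gives 619 − 3 = 616 true growth rings.
Length ≈ 0.67 × 616 = 412.7 mm.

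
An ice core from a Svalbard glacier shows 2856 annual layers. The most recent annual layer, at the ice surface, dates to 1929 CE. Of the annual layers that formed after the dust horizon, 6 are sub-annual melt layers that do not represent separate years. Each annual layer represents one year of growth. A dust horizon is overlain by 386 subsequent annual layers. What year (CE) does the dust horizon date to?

1549 CE

386 annual layers post-date the dust horizon.
386 − 6 false = 380 true annual layers after the dust horizon.
Counting back 380 years from 1929 CE places the dust horizon in 1929 − 380 = 1549 CE.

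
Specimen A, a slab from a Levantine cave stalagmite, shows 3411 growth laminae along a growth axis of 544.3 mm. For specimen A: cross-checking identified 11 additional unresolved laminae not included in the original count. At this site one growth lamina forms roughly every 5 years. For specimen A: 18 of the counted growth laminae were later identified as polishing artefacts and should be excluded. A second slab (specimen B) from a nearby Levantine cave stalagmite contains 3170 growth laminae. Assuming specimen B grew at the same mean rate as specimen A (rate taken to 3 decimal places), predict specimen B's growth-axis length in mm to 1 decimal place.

Specimen A: adjusted count: 3411 − 18 + 11 = 3404 growth laminae.
Specimen A: multiplying by 5 years per growth lamina: 3404 × 5 = 17020 years.
A: Mean rate = 544.3 mm / 17020 years ≈ 0.032 mm/yr.
Specimen B: at 5 years per growth lamina, 3170 × 5 = 15850 years. B's length ≈ 0.032 × 15850 = 507.2 mm.

507.2 mm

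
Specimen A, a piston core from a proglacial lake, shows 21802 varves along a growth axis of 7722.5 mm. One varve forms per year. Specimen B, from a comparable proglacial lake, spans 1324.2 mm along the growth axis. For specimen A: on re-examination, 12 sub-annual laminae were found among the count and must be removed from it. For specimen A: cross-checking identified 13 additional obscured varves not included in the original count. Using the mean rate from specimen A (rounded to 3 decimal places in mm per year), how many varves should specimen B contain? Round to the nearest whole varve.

Specimen A: after corrections the count is 21802 − 12 + 13 = 21803 varves.
A: 7722.5 mm over 21803 years gives 7722.5 / 21803 ≈ 0.354 mm/yr.
For B, 1324.2 / 0.354 = 3740.68 years ≈ 3741 varves.

3741 varves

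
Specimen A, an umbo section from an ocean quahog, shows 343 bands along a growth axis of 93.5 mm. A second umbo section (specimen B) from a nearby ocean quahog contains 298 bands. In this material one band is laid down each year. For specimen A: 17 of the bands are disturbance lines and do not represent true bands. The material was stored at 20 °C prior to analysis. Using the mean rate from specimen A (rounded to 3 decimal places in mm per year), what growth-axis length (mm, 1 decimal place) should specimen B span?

85.5 mm

Specimen A: correcting the raw count gives 343 − 17 = 326 true bands.
A: Mean rate = 93.5 mm / 326 years ≈ 0.287 mm/year.
For B, 0.287 mm/year × 298 years = 85.5 mm.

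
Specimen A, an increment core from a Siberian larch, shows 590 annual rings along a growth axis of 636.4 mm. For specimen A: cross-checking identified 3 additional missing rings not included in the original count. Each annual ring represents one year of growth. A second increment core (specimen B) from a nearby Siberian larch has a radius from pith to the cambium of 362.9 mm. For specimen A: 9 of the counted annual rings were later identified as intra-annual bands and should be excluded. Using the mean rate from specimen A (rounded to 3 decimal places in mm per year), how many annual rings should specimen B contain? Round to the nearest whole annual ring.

Specimen A: after corrections the count is 590 − 9 + 3 = 584 annual rings.
A: Mean rate = 636.4 mm / 584 years ≈ 1.090 mm/year.
Specimen B: 362.9 mm / 1.090 mm per year = 332.94 years ≈ 333 annual rings.

333 annual rings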